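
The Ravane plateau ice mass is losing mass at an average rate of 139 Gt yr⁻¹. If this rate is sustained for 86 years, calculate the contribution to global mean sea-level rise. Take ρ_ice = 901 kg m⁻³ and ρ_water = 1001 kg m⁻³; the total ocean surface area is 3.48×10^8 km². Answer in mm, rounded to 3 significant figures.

≈ 34.3 mm

Total mass lost = 139 Gt/yr × 86 yr = 1.195×10^4 Gt = 1.195×10^16 kg.
ρ_w = 1001 kg m⁻³, so water volume = 1.195×10^16 / 1001 = 1.194×10^13 m³.
Δh = 1.194×10^13 / 3.48×10^14 = 0.0343 m = 34.3 mm.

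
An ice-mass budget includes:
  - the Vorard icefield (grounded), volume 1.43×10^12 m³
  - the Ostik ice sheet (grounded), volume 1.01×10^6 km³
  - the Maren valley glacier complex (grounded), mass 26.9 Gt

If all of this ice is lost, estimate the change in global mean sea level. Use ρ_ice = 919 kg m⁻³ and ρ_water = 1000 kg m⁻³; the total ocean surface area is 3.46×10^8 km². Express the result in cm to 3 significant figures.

Vorard: 1.43×10^12 m³ × (919/1000) = 1.314×10^12 m³ of water.
Ostik: 1.01×10^6 km³ × (919/1000) = 9.282×10^5 km³ of water.
Maren: 26.9 Gt = 2.690×10^13 kg; dividing by ρ_w = 1000 kg m⁻³ gives 2.690×10^10 m³ of water.
Total added water ≈ 9.295×10^14 m³ over 3.46×10^14 m² → Δh = 2.69 m = 269 cm.

≈ 269 cm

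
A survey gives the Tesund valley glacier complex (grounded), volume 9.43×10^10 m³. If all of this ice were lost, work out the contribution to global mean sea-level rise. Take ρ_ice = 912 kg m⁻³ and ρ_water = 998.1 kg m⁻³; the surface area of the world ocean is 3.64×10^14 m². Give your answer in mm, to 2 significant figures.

≈ 0.24 mm

Tesund: 9.43×10^10 m³ × (912/998.1) = 8.617×10^10 m³ of water.
Spread over 3.64×10^14 m² of ocean, Δh = 8.617×10^10 / 3.64×10^14 = 2.37×10^-4 m = 0.24 mm.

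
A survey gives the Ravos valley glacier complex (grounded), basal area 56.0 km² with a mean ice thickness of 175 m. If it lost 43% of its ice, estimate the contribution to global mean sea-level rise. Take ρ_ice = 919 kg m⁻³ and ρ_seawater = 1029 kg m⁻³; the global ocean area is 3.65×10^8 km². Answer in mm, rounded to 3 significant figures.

≈ 0.0103 mm

Ravos: ice volume = 56.0 km² × 175 m = 9.800 km³; 0.43 × 9.800 × (919/1029) = 3.764 km³ of water.
Spread over 3.65×10^14 m² of ocean, Δh = 3.764×10^9 / 3.65×10^14 = 1.03×10^-5 m = 0.0103 mm.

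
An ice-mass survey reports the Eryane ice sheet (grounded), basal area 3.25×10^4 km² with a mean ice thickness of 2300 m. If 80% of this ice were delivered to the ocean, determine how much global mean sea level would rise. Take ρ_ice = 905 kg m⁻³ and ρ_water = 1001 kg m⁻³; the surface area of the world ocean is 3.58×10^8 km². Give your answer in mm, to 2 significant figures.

Eryane: ice volume = 3.25×10^4 km² × 2300 m = 7.475×10^4 km³; 0.8 × 7.475×10^4 × (905/1001) = 5.406×10^4 km³ of water.
Spread over 3.58×10^14 m² of ocean, Δh = 5.406×10^13 / 3.58×10^14 = 0.151 m = 150 mm.

≈ 150 mm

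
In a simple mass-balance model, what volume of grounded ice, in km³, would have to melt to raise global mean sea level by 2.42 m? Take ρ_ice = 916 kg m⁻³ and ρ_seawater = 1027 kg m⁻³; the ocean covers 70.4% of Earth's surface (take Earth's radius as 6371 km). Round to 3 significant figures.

Required water volume = Δh × A = 2.42 m × 3.59×10^14 m² = 8.690×10^14 m³ = 8.690×10^5 km³.
Ice volume = water volume × ρ_w/ρ_ice = 8.690×10^5 × 1027/916 = 9.74×10^5 km³.

≈ 9.74×10^5 km³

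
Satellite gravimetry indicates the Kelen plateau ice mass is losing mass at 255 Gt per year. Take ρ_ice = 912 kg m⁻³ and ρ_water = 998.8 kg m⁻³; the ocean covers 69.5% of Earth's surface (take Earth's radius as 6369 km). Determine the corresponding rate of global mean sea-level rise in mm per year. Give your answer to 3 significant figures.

≈ 0.721 mm/yr

ρ_w = 998.8 kg m⁻³. Annual water volume added = 255 Gt / ρ_w = 2.550×10^14 kg / 998.8 kg m⁻³ = 2.553×10^11 m³.
Δh per year = 2.553×10^11 / 3.54×10^14 = 7.21×10^-4 m = 0.721 mm.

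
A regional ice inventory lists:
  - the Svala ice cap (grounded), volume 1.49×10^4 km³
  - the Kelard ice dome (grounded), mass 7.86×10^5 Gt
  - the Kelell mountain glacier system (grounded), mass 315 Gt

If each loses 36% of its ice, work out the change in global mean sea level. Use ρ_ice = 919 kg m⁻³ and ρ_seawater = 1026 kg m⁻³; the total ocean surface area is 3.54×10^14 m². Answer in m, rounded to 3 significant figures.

Svala: 0.36 × 1.49×10^4 km³ × (919/1026) = 4805 km³ of water.
Kelard: 0.36 × 7.86×10^5 Gt = 2.830×10^17 kg; dividing by ρ_w = 1026 kg m⁻³ gives 2.758×10^14 m³ of water.
Kelell: 0.36 × 315 Gt = 1.134×10^14 kg; dividing by ρ_w = 1026 kg m⁻³ gives 1.105×10^11 m³ of water.
Total added water ≈ 2.807×10^14 m³ over 3.54×10^14 m² → Δh = 0.793 m.

≈ 0.793 m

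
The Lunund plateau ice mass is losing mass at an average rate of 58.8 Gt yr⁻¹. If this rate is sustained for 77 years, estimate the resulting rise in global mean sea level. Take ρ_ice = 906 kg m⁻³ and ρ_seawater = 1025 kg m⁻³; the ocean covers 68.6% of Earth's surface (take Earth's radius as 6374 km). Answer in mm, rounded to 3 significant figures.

Total mass lost = 58.8 Gt/yr × 77 yr = 4528 Gt = 4.528×10^15 kg.
ρ_w = 1025 kg m⁻³, so water volume = 4.528×10^15 / 1025 = 4.417×10^12 m³.
Δh = 4.417×10^12 / 3.50×10^14 = 0.0126 m = 12.6 mm.

≈ 12.6 mm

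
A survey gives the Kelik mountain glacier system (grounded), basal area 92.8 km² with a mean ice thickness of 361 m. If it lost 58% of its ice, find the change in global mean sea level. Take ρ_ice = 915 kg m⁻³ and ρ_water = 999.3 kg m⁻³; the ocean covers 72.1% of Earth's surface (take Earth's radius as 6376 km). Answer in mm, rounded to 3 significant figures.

≈ 0.0483 mm

Kelik: ice volume = 92.8 km² × 361 m = 33.50 km³; 0.58 × 33.50 × (915/999.3) = 17.79 km³ of water.
Spread over 3.68×10^14 m² of ocean, Δh = 1.779×10^10 / 3.68×10^14 = 4.83×10^-5 m = 0.0483 mm.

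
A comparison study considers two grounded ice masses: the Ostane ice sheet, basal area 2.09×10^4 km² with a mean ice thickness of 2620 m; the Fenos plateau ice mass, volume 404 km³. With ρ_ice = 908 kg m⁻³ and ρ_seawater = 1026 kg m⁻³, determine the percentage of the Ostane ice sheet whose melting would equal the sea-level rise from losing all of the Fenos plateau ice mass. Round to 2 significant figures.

Equal sea-level rise means equal mass of meltwater, i.e. equal mass of ice lost.
Ice mass of Fenos: 3.668×10^14 kg; ice mass of Ostane: 4.972×10^16 kg.
Fraction required = 3.668×10^14 / 4.972×10^16 = 7.38×10^-3 → 0.74 %.

≈ 0.74 %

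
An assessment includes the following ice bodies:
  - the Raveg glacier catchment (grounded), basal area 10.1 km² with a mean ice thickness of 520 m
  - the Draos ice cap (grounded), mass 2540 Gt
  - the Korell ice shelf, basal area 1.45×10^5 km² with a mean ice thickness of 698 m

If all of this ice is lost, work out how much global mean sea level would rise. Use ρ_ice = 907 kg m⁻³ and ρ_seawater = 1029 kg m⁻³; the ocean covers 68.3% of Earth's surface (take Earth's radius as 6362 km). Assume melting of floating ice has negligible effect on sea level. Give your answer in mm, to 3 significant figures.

≈ 7.12 mm

Raveg: ice volume = 10.1 km² × 520 m = 5.252 km³; 5.252 × (907/1029) = 4.629 km³ of water.
Draos: 2540 Gt = 2.540×10^15 kg; dividing by ρ_w = 1029 kg m⁻³ gives 2.468×10^12 m³ of water.
The Korell ice shelf is floating and already displaces its own weight of water, so its melt adds essentially nothing to sea level.
Total added water ≈ 2.473×10^12 m³ over 3.47×10^14 m² → Δh = 7.12×10^-3 m = 7.12 mm.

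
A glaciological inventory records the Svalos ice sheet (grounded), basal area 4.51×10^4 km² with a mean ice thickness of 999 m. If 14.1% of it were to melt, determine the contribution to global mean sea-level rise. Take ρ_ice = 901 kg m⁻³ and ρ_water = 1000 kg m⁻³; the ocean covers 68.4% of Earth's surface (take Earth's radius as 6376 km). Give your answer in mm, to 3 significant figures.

≈ 16.4 mm

Svalos: ice volume = 4.51×10^4 km² × 999 m = 4.505×10^4 km³; 0.141 × 4.505×10^4 × (901/1000) = 5724 km³ of water.
Spread over 3.49×10^14 m² of ocean, Δh = 5.724×10^12 / 3.49×10^14 = 0.0164 m = 16.4 mm.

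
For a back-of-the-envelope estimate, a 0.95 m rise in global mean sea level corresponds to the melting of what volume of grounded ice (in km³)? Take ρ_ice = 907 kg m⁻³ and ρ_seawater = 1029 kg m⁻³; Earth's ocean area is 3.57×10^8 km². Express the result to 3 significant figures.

≈ 3.85×10^5 km³

Required water volume = Δh × A = 0.95 m × 3.57×10^14 m² = 3.392×10^14 m³ = 3.392×10^5 km³.
Ice volume = water volume × ρ_w/ρ_ice = 3.392×10^5 × 1029/907 = 3.85×10^5 km³.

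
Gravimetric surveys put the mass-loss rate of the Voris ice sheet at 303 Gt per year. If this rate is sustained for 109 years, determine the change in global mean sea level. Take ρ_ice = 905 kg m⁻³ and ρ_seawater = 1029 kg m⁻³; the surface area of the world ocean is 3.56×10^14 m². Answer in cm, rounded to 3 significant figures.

≈ 9.02 cm

Total mass lost = 303 Gt/yr × 109 yr = 3.303×10^4 Gt = 3.303×10^16 kg.
ρ_w = 1029 kg m⁻³, so water volume = 3.303×10^16 / 1029 = 3.210×10^13 m³.
Δh = 3.210×10^13 / 3.56×10^14 = 0.0902 m = 9.02 cm.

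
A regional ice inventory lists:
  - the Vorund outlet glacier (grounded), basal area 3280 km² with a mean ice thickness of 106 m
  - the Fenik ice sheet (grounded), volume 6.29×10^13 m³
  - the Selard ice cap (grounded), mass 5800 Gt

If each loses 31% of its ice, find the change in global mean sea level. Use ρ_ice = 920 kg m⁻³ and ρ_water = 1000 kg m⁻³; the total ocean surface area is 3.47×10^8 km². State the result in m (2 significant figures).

≈ 0.057 m

Vorund: ice volume = 3280 km² × 106 m = 347.7 km³; 0.31 × 347.7 × (920/1000) = 99.16 km³ of water.
Fenik: 0.31 × 6.29×10^13 m³ × (920/1000) = 1.794×10^13 m³ of water.
Selard: 0.31 × 5800 Gt = 1.798×10^15 kg; dividing by ρ_w = 1000 kg m⁻³ gives 1.798×10^12 m³ of water.
Total added water ≈ 1.984×10^13 m³ over 3.47×10^14 m² → Δh = 0.0572 m.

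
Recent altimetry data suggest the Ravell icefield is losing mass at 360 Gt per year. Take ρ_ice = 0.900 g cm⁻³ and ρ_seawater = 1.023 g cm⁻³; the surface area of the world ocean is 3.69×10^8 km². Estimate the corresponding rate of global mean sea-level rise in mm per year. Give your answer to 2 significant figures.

ρ_w = 1.023 g cm⁻³ = 1023 kg m⁻³. Annual water volume added = 360 Gt / ρ_w = 3.600×10^14 kg / 1023 kg m⁻³ = 3.519×10^11 m³.
Δh per year = 3.519×10^11 / 3.69×10^14 = 9.54×10^-4 m = 0.95 mm.

≈ 0.95 mm/yr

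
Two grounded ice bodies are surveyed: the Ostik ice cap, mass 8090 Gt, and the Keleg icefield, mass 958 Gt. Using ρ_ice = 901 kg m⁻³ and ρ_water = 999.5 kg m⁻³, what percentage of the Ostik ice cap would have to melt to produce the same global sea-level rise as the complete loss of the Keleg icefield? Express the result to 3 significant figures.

≈ 11.8 %

Equal sea-level rise means equal mass of meltwater, i.e. equal mass of ice lost.
Ice mass of Keleg: 9.580×10^14 kg; ice mass of Ostik: 8.090×10^15 kg.
Fraction required = 9.580×10^14 / 8.090×10^15 = 0.118 → 11.8 %.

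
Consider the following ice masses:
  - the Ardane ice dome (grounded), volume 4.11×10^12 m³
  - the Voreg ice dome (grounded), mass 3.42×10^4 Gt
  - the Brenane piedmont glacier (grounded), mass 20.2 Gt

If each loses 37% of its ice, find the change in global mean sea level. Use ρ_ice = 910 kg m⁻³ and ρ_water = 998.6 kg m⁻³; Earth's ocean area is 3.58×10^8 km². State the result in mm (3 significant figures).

Ardane: 0.37 × 4.11×10^12 m³ × (910/998.6) = 1.386×10^12 m³ of water.
Voreg: 0.37 × 3.42×10^4 Gt = 1.265×10^16 kg; dividing by ρ_w = 998.6 kg m⁻³ gives 1.267×10^13 m³ of water.
Brenane: 0.37 × 20.2 Gt = 7.474×10^12 kg; dividing by ρ_w = 998.6 kg m⁻³ gives 7.484×10^9 m³ of water.
Total added water ≈ 1.407×10^13 m³ over 3.58×10^14 m² → Δh = 0.0393 m = 39.3 mm.

≈ 39.3 mm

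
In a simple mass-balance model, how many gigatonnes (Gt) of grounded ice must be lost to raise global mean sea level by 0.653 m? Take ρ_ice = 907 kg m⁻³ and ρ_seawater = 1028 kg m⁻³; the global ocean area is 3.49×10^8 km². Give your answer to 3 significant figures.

Required water volume = Δh × A = 0.653 m × 3.49×10^14 m² = 2.279×10^14 m³.
ρ_w = 1028 kg m⁻³, so the mass of water = 2.279×10^14 m³ × 1028 kg m⁻³ = 2.343×10^17 kg = 2.34×10^5 Gt (and the same mass of ice, by conservation).

≈ 2.34×10^5 Gt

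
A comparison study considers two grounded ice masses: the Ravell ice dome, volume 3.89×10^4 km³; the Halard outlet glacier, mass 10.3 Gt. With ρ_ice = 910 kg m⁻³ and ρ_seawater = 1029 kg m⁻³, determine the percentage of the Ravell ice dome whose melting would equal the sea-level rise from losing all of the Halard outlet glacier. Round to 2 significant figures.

Equal sea-level rise means equal mass of meltwater, i.e. equal mass of ice lost.
Ice mass of Halard: 1.030×10^13 kg; ice mass of Ravell: 3.540×10^16 kg.
Fraction required = 1.030×10^13 / 3.540×10^16 = 2.91×10^-4 → 0.029 %.

≈ 0.029 %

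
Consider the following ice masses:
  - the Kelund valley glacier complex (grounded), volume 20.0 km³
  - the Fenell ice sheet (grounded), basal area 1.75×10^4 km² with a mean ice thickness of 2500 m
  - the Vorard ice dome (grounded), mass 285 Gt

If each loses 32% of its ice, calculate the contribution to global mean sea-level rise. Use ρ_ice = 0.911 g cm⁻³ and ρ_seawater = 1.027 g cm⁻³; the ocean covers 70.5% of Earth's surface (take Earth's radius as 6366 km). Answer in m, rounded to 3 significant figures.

Kelund: 0.32 × 20.0 km³ × (911/1027) = 5.677 km³ of water.
Fenell: ice volume = 1.75×10^4 km² × 2500 m = 4.375×10^4 km³; 0.32 × 4.375×10^4 × (911/1027) = 1.242×10^4 km³ of water.
Vorard: 0.32 × 285 Gt = 9.120×10^13 kg; dividing by ρ_w = 1.027 g cm⁻³ = 1027 kg m⁻³ gives 8.880×10^10 m³ of water.
Total added water ≈ 1.251×10^13 m³ over 3.59×10^14 m² → Δh = 0.0349 m.

≈ 0.0349 m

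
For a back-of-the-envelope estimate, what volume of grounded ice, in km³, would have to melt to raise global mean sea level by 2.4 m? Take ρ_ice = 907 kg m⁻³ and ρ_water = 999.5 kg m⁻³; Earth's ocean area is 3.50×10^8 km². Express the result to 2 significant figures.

≈ 9.3×10^5 km³

Required water volume = Δh × A = 2.4 m × 3.50×10^14 m² = 8.400×10^14 m³ = 8.400×10^5 km³.
Ice volume = water volume × ρ_w/ρ_ice = 8.400×10^5 × 999.5/907 = 9.3×10^5 km³.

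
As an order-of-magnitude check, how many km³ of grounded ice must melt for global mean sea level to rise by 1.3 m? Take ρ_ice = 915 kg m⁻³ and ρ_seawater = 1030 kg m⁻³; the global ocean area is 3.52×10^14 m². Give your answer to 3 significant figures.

≈ 5.15×10^5 km³

Required water volume = Δh × A = 1.3 m × 3.52×10^14 m² = 4.576×10^14 m³ = 4.576×10^5 km³.
Ice volume = water volume × ρ_w/ρ_ice = 4.576×10^5 × 1030/915 = 5.15×10^5 km³.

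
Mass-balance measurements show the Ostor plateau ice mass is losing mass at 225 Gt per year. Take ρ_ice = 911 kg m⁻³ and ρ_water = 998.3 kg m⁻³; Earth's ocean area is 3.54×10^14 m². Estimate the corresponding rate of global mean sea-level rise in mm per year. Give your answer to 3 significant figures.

ρ_w = 998.3 kg m⁻³. Annual water volume added = 225 Gt / ρ_w = 2.250×10^14 kg / 998.3 kg m⁻³ = 2.254×10^11 m³.
Δh per year = 2.254×10^11 / 3.54×10^14 = 6.37×10^-4 m = 0.637 mm.

≈ 0.637 mm/yr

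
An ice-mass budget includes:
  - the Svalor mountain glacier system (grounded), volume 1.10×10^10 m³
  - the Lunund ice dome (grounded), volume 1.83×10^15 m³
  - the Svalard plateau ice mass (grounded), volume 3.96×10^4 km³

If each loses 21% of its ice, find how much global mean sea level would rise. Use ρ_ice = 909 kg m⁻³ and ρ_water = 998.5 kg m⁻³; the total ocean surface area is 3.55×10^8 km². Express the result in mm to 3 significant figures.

Svalor: 0.21 × 1.10×10^10 m³ × (909/998.5) = 2.103×10^9 m³ of water.
Lunund: 0.21 × 1.83×10^15 m³ × (909/998.5) = 3.499×10^14 m³ of water.
Svalard: 0.21 × 3.96×10^4 km³ × (909/998.5) = 7571 km³ of water.
Total added water ≈ 3.574×10^14 m³ over 3.55×10^14 m² → Δh = 1.01 m = 1010 mm.

≈ 1010 mm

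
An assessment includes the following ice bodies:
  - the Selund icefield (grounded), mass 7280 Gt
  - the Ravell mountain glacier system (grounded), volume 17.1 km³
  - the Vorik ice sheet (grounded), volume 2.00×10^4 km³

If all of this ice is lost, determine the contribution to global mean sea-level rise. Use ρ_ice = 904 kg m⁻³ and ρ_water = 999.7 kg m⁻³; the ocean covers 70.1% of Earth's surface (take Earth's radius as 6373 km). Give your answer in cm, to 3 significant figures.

Selund: 7280 Gt = 7.280×10^15 kg; dividing by ρ_w = 999.7 kg m⁻³ gives 7.282×10^12 m³ of water.
Ravell: 17.1 km³ × (904/999.7) = 15.46 km³ of water.
Vorik: 2.00×10^4 km³ × (904/999.7) = 1.809×10^4 km³ of water.
Total added water ≈ 2.538×10^13 m³ over 3.58×10^14 m² → Δh = 0.0709 m = 7.09 cm.

≈ 7.09 cm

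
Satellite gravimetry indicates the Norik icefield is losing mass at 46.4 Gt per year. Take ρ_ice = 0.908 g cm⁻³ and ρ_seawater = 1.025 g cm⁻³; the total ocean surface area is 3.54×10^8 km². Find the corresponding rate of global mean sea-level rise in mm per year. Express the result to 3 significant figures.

ρ_w = 1.025 g cm⁻³ = 1025 kg m⁻³. Annual water volume added = 46.4 Gt / ρ_w = 4.640×10^13 kg / 1025 kg m⁻³ = 4.527×10^10 m³.
Δh per year = 4.527×10^10 / 3.54×10^14 = 1.28×10^-4 m = 0.128 mm.

≈ 0.128 mm/yr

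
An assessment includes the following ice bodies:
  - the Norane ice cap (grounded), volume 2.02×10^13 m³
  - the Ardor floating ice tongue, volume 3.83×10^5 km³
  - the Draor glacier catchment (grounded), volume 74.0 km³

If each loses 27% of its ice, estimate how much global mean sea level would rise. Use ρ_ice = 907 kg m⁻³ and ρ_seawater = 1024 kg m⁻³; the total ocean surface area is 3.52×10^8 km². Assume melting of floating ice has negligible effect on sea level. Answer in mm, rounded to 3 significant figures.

≈ 13.8 mm

Norane: 0.27 × 2.02×10^13 m³ × (907/1024) = 4.831×10^12 m³ of water.
The Ardor floating ice tongue is floating and already displaces its own weight of water, so its melt adds essentially nothing to sea level.
Draor: 0.27 × 74.0 km³ × (907/1024) = 17.70 km³ of water.
Total added water ≈ 4.849×10^12 m³ over 3.52×10^14 m² → Δh = 0.0138 m = 13.8 mm.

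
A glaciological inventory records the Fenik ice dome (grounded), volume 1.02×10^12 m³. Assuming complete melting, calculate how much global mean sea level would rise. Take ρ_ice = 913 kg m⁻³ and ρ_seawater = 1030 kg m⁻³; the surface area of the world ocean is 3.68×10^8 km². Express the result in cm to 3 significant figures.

≈ 0.246 cm

Fenik: 1.02×10^12 m³ × (913/1030) = 9.041×10^11 m³ of water.
Spread over 3.68×10^14 m² of ocean, Δh = 9.041×10^11 / 3.68×10^14 = 2.46×10^-3 m = 0.246 cm.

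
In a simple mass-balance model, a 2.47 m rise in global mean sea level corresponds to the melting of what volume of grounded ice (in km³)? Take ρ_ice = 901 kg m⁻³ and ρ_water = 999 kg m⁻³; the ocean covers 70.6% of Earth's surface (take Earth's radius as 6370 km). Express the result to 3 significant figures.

Required water volume = Δh × A = 2.47 m × 3.60×10^14 m² = 8.892×10^14 m³ = 8.892×10^5 km³.
Ice volume = water volume × ρ_w/ρ_ice = 8.892×10^5 × 999/901 = 9.86×10^5 km³.

≈ 9.86×10^5 km³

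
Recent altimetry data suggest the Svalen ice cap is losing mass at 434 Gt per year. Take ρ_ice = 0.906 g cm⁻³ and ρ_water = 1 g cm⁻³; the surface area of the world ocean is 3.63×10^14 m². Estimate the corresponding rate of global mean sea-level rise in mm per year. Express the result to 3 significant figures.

ρ_w = 1 g cm⁻³ = 1000 kg m⁻³. Annual water volume added = 434 Gt / ρ_w = 4.340×10^14 kg / 1000 kg m⁻³ = 4.340×10^11 m³.
Δh per year = 4.340×10^11 / 3.63×10^14 = 1.20×10^-3 m = 1.20 mm.

≈ 1.20 mm/yr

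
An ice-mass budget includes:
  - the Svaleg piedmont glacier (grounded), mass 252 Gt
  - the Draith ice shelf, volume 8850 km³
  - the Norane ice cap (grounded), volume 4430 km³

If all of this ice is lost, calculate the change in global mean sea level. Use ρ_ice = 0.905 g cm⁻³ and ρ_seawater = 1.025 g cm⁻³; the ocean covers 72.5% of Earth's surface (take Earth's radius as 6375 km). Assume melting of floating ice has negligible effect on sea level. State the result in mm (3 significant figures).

≈ 11.2 mm

Svaleg: 252 Gt = 2.520×10^14 kg; dividing by ρ_w = 1.025 g cm⁻³ = 1025 kg m⁻³ gives 2.459×10^11 m³ of water.
The Draith ice shelf is floating and already displaces its own weight of water, so its melt adds essentially nothing to sea level.
Norane: 4430 km³ × (905/1025) = 3911 km³ of water.
Total added water ≈ 4.157×10^12 m³ over 3.70×10^14 m² → Δh = 0.0112 m = 11.2 mm.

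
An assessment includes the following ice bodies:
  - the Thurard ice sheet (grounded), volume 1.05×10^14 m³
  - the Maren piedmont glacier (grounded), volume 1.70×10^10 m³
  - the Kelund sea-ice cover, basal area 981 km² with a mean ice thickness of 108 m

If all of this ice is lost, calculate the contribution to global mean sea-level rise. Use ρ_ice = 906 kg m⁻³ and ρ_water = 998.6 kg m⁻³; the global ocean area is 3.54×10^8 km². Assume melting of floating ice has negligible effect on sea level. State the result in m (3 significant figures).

Thurard: 1.05×10^14 m³ × (906/998.6) = 9.526×10^13 m³ of water.
Maren: 1.70×10^10 m³ × (906/998.6) = 1.542×10^10 m³ of water.
The Kelund sea-ice cover is floating and already displaces its own weight of water, so its melt adds essentially nothing to sea level.
Total added water ≈ 9.528×10^13 m³ over 3.54×10^14 m² → Δh = 0.269 m.

≈ 0.269 m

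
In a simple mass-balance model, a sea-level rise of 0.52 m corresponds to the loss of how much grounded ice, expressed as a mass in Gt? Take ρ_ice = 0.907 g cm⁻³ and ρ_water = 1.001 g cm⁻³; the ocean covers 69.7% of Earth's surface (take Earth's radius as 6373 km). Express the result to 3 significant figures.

≈ 1.85×10^5 Gt

Required water volume = Δh × A = 0.52 m × 3.56×10^14 m² = 1.850×10^14 m³.
ρ_w = 1.001 g cm⁻³ = 1001 kg m⁻³, so the mass of water = 1.850×10^14 m³ × 1001 kg m⁻³ = 1.852×10^17 kg = 1.85×10^5 Gt (and the same mass of ice, by conservation).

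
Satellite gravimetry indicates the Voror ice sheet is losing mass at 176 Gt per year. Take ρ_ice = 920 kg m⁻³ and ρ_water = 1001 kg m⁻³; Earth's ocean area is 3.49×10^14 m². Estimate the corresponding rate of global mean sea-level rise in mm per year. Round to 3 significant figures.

ρ_w = 1001 kg m⁻³. Annual water volume added = 176 Gt / ρ_w = 1.760×10^14 kg / 1001 kg m⁻³ = 1.758×10^11 m³.
Δh per year = 1.758×10^11 / 3.49×10^14 = 5.04×10^-4 m = 0.504 mm.

≈ 0.504 mm/yr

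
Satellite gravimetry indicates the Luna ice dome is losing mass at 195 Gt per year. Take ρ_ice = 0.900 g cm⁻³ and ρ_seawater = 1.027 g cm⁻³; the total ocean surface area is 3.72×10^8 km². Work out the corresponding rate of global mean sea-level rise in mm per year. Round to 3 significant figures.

≈ 0.510 mm/yr

ρ_w = 1.027 g cm⁻³ = 1027 kg m⁻³. Annual water volume added = 195 Gt / ρ_w = 1.950×10^14 kg / 1027 kg m⁻³ = 1.899×10^11 m³.
Δh per year = 1.899×10^11 / 3.72×10^14 = 5.10×10^-4 m = 0.510 mm.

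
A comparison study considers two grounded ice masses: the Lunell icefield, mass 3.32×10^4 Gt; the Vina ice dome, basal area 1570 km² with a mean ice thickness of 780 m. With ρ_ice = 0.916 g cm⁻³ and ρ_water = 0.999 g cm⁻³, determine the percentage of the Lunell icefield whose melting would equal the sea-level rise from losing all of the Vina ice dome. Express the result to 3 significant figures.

≈ 3.38 %

Equal sea-level rise means equal mass of meltwater, i.e. equal mass of ice lost.
Ice mass of Vina: 1.122×10^15 kg; ice mass of Lunell: 3.320×10^16 kg.
Fraction required = 1.122×10^15 / 3.320×10^16 = 0.0338 → 3.38 %.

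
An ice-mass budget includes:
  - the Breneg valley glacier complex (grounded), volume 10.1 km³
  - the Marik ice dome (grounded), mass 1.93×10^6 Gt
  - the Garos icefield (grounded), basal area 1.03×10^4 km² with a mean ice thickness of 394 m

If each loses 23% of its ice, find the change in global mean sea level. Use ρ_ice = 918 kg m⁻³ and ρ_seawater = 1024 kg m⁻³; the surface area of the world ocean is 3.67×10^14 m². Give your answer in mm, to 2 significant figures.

Breneg: 0.23 × 10.1 km³ × (918/1024) = 2.083 km³ of water.
Marik: 0.23 × 1.93×10^6 Gt = 4.439×10^17 kg; dividing by ρ_w = 1024 kg m⁻³ gives 4.335×10^14 m³ of water.
Garos: ice volume = 1.03×10^4 km² × 394 m = 4058 km³; 0.23 × 4058 × (918/1024) = 836.8 km³ of water.
Total added water ≈ 4.343×10^14 m³ over 3.67×10^14 m² → Δh = 1.18 m = 1200 mm.

≈ 1200 mm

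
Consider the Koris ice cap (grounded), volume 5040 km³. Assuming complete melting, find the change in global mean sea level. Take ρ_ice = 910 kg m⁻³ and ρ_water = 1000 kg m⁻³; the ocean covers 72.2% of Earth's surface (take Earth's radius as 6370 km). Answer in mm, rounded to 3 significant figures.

≈ 12.5 mm

Koris: 5040 km³ × (910/1000) = 4586 km³ of water.
Spread over 3.68×10^14 m² of ocean, Δh = 4.586×10^12 / 3.68×10^14 = 0.0125 m = 12.5 mm.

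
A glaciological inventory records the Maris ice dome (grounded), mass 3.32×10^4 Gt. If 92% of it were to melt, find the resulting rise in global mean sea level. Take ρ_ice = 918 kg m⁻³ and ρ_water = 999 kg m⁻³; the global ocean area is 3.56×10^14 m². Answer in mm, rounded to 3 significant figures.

≈ 85.9 mm

Maris: 0.92 × 3.32×10^4 Gt = 3.054×10^16 kg; dividing by ρ_w = 999 kg m⁻³ gives 3.057×10^13 m³ of water.
Spread over 3.56×10^14 m² of ocean, Δh = 3.057×10^13 / 3.56×10^14 = 0.0859 m = 85.9 mm.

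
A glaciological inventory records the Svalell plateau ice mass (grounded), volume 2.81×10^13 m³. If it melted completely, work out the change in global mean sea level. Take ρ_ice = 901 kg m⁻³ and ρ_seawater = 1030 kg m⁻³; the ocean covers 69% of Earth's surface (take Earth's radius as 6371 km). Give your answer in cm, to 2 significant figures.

≈ 7.0 cm

Svalell: 2.81×10^13 m³ × (901/1030) = 2.458×10^13 m³ of water.
Spread over 3.52×10^14 m² of ocean, Δh = 2.458×10^13 / 3.52×10^14 = 0.0698 m = 7.0 cm.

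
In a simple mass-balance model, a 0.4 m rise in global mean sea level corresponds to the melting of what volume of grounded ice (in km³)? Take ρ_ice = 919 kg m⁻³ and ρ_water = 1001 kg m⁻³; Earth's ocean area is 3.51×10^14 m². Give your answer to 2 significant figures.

Required water volume = Δh × A = 0.4 m × 3.51×10^14 m² = 1.404×10^14 m³ = 1.404×10^5 km³.
Ice volume = water volume × ρ_w/ρ_ice = 1.404×10^5 × 1001/919 = 1.5×10^5 km³.

≈ 1.5×10^5 km³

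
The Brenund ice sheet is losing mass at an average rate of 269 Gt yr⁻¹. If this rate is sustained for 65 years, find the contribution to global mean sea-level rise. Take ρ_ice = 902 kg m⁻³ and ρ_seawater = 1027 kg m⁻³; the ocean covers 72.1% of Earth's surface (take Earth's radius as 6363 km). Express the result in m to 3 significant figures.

Total mass lost = 269 Gt/yr × 65 yr = 1.748×10^4 Gt = 1.748×10^16 kg.
ρ_w = 1027 kg m⁻³, so water volume = 1.748×10^16 / 1027 = 1.703×10^13 m³.
Δh = 1.703×10^13 / 3.67×10^14 = 0.0464 m.

≈ 0.0464 m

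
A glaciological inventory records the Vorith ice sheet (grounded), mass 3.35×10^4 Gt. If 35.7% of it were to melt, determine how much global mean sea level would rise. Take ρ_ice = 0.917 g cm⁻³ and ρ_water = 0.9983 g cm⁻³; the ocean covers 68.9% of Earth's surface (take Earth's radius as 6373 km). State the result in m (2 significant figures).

≈ 0.034 m

Vorith: 0.357 × 3.35×10^4 Gt = 1.196×10^16 kg; dividing by ρ_w = 0.9983 g cm⁻³ = 998.3 kg m⁻³ gives 1.198×10^13 m³ of water.
Spread over 3.52×10^14 m² of ocean, Δh = 1.198×10^13 / 3.52×10^14 = 0.0341 m.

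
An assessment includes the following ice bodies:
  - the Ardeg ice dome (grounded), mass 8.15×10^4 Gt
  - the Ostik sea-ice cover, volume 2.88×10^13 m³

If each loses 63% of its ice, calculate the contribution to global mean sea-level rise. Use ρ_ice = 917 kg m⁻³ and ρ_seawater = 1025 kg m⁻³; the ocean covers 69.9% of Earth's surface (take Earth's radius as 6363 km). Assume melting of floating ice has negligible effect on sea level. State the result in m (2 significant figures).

Ardeg: 0.63 × 8.15×10^4 Gt = 5.134×10^16 kg; dividing by ρ_w = 1025 kg m⁻³ gives 5.009×10^13 m³ of water.
The Ostik sea-ice cover is floating and already displaces its own weight of water, so its melt adds essentially nothing to sea level.
Total added water ≈ 5.009×10^13 m³ over 3.56×10^14 m² → Δh = 0.141 m.

≈ 0.14 m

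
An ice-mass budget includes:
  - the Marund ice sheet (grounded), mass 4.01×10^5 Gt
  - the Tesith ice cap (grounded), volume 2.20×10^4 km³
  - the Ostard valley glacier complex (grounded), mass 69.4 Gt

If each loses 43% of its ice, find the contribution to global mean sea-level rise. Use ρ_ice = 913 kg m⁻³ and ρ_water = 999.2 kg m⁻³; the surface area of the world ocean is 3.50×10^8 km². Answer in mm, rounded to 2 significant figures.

Marund: 0.43 × 4.01×10^5 Gt = 1.724×10^17 kg; dividing by ρ_w = 999.2 kg m⁻³ gives 1.726×10^14 m³ of water.
Tesith: 0.43 × 2.20×10^4 km³ × (913/999.2) = 8644 km³ of water.
Ostard: 0.43 × 69.4 Gt = 2.984×10^13 kg; dividing by ρ_w = 999.2 kg m⁻³ gives 2.987×10^10 m³ of water.
Total added water ≈ 1.812×10^14 m³ over 3.50×10^14 m² → Δh = 0.518 m = 520 mm.

≈ 520 mm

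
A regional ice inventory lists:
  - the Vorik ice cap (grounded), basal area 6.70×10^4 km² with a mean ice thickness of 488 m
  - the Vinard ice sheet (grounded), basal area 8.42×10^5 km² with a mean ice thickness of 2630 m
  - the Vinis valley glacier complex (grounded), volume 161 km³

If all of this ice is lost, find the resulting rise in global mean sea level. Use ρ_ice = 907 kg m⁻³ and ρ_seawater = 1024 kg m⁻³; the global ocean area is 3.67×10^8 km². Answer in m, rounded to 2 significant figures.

Vorik: ice volume = 6.70×10^4 km² × 488 m = 3.270×10^4 km³; 3.270×10^4 × (907/1024) = 2.896×10^4 km³ of water.
Vinard: ice volume = 8.42×10^5 km² × 2630 m = 2.214×10^6 km³; 2.214×10^6 × (907/1024) = 1.961×10^6 km³ of water.
Vinis: 161 km³ × (907/1024) = 142.6 km³ of water.
Total added water ≈ 1.991×10^15 m³ over 3.67×10^14 m² → Δh = 5.42 m.

≈ 5.4 m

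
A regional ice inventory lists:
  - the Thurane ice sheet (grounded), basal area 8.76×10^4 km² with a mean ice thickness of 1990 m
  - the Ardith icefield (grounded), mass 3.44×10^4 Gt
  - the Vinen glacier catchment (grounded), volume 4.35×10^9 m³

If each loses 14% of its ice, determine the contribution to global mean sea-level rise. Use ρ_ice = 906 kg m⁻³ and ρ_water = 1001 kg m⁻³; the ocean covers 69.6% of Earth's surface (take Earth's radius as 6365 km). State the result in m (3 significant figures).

≈ 0.0759 m

Thurane: ice volume = 8.76×10^4 km² × 1990 m = 1.743×10^5 km³; 0.14 × 1.743×10^5 × (906/1001) = 2.209×10^4 km³ of water.
Ardith: 0.14 × 3.44×10^4 Gt = 4.816×10^15 kg; dividing by ρ_w = 1001 kg m⁻³ gives 4.811×10^12 m³ of water.
Vinen: 0.14 × 4.35×10^9 m³ × (906/1001) = 5.512×10^8 m³ of water.
Total added water ≈ 2.690×10^13 m³ over 3.54×10^14 m² → Δh = 0.0759 m.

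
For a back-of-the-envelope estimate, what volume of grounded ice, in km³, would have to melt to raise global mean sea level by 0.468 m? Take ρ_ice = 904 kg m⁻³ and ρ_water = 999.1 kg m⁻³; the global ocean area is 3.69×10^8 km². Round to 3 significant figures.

Required water volume = Δh × A = 0.468 m × 3.69×10^14 m² = 1.727×10^14 m³ = 1.727×10^5 km³.
Ice volume = water volume × ρ_w/ρ_ice = 1.727×10^5 × 999.1/904 = 1.91×10^5 km³.

≈ 1.91×10^5 km³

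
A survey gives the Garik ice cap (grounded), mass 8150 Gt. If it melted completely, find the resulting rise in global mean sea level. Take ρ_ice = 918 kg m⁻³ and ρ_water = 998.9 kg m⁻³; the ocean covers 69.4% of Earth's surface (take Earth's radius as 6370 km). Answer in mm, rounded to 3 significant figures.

≈ 23.1 mm

Garik: 8150 Gt = 8.150×10^15 kg; dividing by ρ_w = 998.9 kg m⁻³ gives 8.159×10^12 m³ of water.
Spread over 3.54×10^14 m² of ocean, Δh = 8.159×10^12 / 3.54×10^14 = 0.0231 m = 23.1 mm.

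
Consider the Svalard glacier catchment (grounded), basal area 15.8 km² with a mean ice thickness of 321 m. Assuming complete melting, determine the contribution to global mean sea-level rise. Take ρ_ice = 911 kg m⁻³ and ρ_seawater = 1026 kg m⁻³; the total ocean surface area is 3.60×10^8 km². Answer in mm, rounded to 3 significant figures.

≈ 0.0125 mm

Svalard: ice volume = 15.8 km² × 321 m = 5.072 km³; 5.072 × (911/1026) = 4.503 km³ of water.
Spread over 3.60×10^14 m² of ocean, Δh = 4.503×10^9 / 3.60×10^14 = 1.25×10^-5 m = 0.0125 mm.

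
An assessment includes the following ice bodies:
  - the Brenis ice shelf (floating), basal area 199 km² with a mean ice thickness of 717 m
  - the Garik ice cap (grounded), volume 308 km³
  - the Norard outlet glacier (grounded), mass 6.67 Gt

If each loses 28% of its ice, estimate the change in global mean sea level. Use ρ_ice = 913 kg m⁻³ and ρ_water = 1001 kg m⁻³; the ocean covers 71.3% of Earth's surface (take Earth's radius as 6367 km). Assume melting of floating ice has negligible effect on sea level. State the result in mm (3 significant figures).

The Brenis ice shelf is floating and already displaces its own weight of water, so its melt adds essentially nothing to sea level.
Garik: 0.28 × 308 km³ × (913/1001) = 78.66 km³ of water.
Norard: 0.28 × 6.67 Gt = 1.868×10^12 kg; dividing by ρ_w = 1001 kg m⁻³ gives 1.866×10^9 m³ of water.
Total added water ≈ 8.052×10^10 m³ over 3.63×10^14 m² → Δh = 2.22×10^-4 m = 0.222 mm.

≈ 0.222 mm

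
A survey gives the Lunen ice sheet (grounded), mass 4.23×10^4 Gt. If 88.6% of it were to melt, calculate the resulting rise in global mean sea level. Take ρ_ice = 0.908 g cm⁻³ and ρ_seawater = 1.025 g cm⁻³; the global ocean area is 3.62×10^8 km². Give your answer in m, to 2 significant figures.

≈ 0.10 m

Lunen: 0.886 × 4.23×10^4 Gt = 3.748×10^16 kg; dividing by ρ_w = 1.025 g cm⁻³ = 1025 kg m⁻³ gives 3.656×10^13 m³ of water.
Spread over 3.62×10^14 m² of ocean, Δh = 3.656×10^13 / 3.62×10^14 = 0.101 m.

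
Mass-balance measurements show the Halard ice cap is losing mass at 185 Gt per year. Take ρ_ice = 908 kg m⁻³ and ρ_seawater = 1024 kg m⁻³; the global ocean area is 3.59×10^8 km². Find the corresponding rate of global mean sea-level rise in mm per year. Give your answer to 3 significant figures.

≈ 0.503 mm/yr

ρ_w = 1024 kg m⁻³. Annual water volume added = 185 Gt / ρ_w = 1.850×10^14 kg / 1024 kg m⁻³ = 1.807×10^11 m³.
Δh per year = 1.807×10^11 / 3.59×10^14 = 5.03×10^-4 m = 0.503 mm.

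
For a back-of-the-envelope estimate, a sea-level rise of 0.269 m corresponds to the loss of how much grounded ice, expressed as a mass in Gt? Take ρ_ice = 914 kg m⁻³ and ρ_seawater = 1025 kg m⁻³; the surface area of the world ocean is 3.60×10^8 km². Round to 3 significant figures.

≈ 9.93×10^4 Gt

Required water volume = Δh × A = 0.269 m × 3.60×10^14 m² = 9.684×10^13 m³.
ρ_w = 1025 kg m⁻³, so the mass of water = 9.684×10^13 m³ × 1025 kg m⁻³ = 9.926×10^16 kg = 9.93×10^4 Gt (and the same mass of ice, by conservation).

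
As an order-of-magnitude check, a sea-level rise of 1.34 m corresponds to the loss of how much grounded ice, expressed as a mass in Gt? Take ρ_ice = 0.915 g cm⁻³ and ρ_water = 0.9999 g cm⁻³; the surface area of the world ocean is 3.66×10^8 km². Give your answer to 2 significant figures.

≈ 4.9×10^5 Gt

Required water volume = Δh × A = 1.34 m × 3.66×10^14 m² = 4.904×10^14 m³.
ρ_w = 0.9999 g cm⁻³ = 999.9 kg m⁻³, so the mass of water = 4.904×10^14 m³ × 999.9 kg m⁻³ = 4.904×10^17 kg = 4.9×10^5 Gt (and the same mass of ice, by conservation).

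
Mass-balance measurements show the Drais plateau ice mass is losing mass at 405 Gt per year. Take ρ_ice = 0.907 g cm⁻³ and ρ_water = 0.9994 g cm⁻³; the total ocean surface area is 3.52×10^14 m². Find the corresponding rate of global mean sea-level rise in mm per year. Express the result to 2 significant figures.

ρ_w = 0.9994 g cm⁻³ = 999.4 kg m⁻³. Annual water volume added = 405 Gt / ρ_w = 4.050×10^14 kg / 999.4 kg m⁻³ = 4.052×10^11 m³.
Δh per year = 4.052×10^11 / 3.52×10^14 = 1.15×10^-3 m = 1.2 mm.

≈ 1.2 mm/yr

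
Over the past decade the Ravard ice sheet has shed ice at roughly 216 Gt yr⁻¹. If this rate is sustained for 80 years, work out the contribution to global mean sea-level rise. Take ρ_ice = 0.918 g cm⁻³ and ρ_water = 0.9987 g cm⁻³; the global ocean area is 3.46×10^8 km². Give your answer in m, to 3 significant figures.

Total mass lost = 216 Gt/yr × 80 yr = 1.728×10^4 Gt = 1.728×10^16 kg.
ρ_w = 0.9987 g cm⁻³ = 998.7 kg m⁻³, so water volume = 1.728×10^16 / 998.7 = 1.730×10^13 m³.
Δh = 1.730×10^13 / 3.46×10^14 = 0.0500 m.

≈ 0.0500 m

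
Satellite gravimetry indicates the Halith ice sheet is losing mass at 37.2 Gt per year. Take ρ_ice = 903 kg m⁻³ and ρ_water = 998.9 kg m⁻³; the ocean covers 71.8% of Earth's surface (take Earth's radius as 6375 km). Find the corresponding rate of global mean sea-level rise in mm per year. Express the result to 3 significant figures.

≈ 0.102 mm/yr

ρ_w = 998.9 kg m⁻³. Annual water volume added = 37.2 Gt / ρ_w = 3.720×10^13 kg / 998.9 kg m⁻³ = 3.724×10^10 m³.
Δh per year = 3.724×10^10 / 3.67×10^14 = 1.02×10^-4 m = 0.102 mm.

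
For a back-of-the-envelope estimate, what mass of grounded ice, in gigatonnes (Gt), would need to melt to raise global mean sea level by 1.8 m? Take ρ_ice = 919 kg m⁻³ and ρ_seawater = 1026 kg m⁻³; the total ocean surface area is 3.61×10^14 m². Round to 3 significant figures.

Required water volume = Δh × A = 1.8 m × 3.61×10^14 m² = 6.498×10^14 m³.
ρ_w = 1026 kg m⁻³, so the mass of water = 6.498×10^14 m³ × 1026 kg m⁻³ = 6.667×10^17 kg = 6.67×10^5 Gt (and the same mass of ice, by conservation).

≈ 6.67×10^5 Gt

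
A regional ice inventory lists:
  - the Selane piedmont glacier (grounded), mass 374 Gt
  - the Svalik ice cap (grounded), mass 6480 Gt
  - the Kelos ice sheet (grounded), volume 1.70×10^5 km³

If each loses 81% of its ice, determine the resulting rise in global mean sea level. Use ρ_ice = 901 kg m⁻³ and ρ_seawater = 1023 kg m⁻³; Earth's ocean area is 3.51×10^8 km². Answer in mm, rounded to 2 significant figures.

Selane: 0.81 × 374 Gt = 3.029×10^14 kg; dividing by ρ_w = 1023 kg m⁻³ gives 2.961×10^11 m³ of water.
Svalik: 0.81 × 6480 Gt = 5.249×10^15 kg; dividing by ρ_w = 1023 kg m⁻³ gives 5.131×10^12 m³ of water.
Kelos: 0.81 × 1.70×10^5 km³ × (901/1023) = 1.213×10^5 km³ of water.
Total added water ≈ 1.267×10^14 m³ over 3.51×10^14 m² → Δh = 0.361 m = 360 mm.

≈ 360 mm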